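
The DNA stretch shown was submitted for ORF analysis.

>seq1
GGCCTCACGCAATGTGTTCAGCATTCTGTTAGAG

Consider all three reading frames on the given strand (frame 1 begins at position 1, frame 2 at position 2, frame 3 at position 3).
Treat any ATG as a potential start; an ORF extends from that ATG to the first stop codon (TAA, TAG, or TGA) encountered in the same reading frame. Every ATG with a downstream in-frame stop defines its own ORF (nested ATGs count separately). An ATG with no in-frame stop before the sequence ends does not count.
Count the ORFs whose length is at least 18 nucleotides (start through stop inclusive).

1

Frame 1: GGC CTC ACG CAA TGT GTT CAG CAT TCT GTT AGA — no ATG→stop ORF.
Frame 2: GCC TCA CGC AAT GTG TTC AGC ATT CTG TTA GAG — no ATG→stop ORF.
Frame 3: CCT CAC GCA ATG TGT TCA GCA TTC TGT TAG — ATG at 12, stop TAG at 30 → 21 nt.
ORFs ≥ 18 nucleotides: frame 3 12–32 (21 nucleotides). Count = 1.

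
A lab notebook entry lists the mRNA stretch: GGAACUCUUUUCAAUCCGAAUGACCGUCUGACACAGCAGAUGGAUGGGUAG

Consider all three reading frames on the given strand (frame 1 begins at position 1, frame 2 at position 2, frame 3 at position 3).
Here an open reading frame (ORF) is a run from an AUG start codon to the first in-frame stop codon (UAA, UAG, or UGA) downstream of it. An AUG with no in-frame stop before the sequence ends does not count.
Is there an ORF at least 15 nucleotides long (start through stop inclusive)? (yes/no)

Frame 1: GGA ACU CUU UUC AAU CCG AAU GAC CGU CUG ACA CAG CAG AUG GAU GGG UAG — AUG at 40, stop UAG at 49 → 12 nt.
Frame 2: GAA CUC UUU UCA AUC CGA AUG ACC GUC UGA CAC AGC AGA UGG AUG GGU — AUG at 20, stop UGA at 29 → 12 nt.
Frame 3: AAC UCU UUU CAA UCC GAA UGA CCG UCU GAC ACA GCA GAU GGA UGG GUA — no AUG→stop ORF.
Largest ORF found is 12 nucleotides < 15, so no.

no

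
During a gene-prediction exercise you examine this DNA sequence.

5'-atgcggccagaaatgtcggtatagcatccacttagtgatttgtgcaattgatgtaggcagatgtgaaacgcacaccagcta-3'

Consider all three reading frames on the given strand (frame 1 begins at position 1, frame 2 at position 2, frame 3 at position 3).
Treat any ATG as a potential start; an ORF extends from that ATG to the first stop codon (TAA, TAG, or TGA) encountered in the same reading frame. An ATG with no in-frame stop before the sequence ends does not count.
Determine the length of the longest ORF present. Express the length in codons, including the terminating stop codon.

Frame 1: ATG CGG CCA GAA ATG TCG GTA TAG CAT CCA CTT AGT GAT TTG TGC AAT TGA TGT AGG CAG ATG TGA AAC GCA CAC CAG CTA — ATG at 1, stop TAG at 22 → 24 nt; ATG at 13, stop TAG at 22 → 12 nt; ATG at 61, stop TGA at 64 → 6 nt.
Frame 2: TGC GGC CAG AAA TGT CGG TAT AGC ATC CAC TTA GTG ATT TGT GCA ATT GAT GTA GGC AGA TGT GAA ACG CAC ACC AGC — no ATG→stop ORF.
Frame 3: GCG GCC AGA AAT GTC GGT ATA GCA TCC ACT TAG TGA TTT GTG CAA TTG ATG TAG GCA GAT GTG AAA CGC ACA CCA GCT — ATG at 51, stop TAG at 54 → 6 nt.
Longest: frame 1, positions 1–24, 24 nt = 8 codons = 7 aa. → 8 codons.

8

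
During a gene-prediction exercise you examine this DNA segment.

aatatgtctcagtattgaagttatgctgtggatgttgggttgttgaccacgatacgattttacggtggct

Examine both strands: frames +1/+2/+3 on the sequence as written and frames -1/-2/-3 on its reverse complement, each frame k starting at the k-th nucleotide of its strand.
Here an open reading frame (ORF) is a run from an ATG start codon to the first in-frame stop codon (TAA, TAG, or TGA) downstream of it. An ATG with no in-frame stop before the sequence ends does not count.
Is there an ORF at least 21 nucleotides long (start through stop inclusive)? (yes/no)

yes

Reverse complement (5'→3'): AGCCACCGTAAAATCGTATCGTGGTCAACAACCCAACATCCACAGCATAACTTCAATACTGAGACATATT
Frame +1: AAT ATG TCT CAG TAT TGA AGT TAT GCT GTG GAT GTT GGG TTG TTG ACC ACG ATA CGA TTT TAC GGT GGC — ATG at 4, stop TGA at 16 → 15 nt.
Frame +2: ATA TGT CTC AGT ATT GAA GTT ATG CTG TGG ATG TTG GGT TGT TGA CCA CGA TAC GAT TTT ACG GTG GCT — ATG at 23, stop TGA at 44 → 24 nt; ATG at 32, stop TGA at 44 → 15 nt.
Frame +3: TAT GTC TCA GTA TTG AAG TTA TGC TGT GGA TGT TGG GTT GTT GAC CAC GAT ACG ATT TTA CGG TGG — no ATG→stop ORF.
Frame -1: AGC CAC CGT AAA ATC GTA TCG TGG TCA ACA ACC CAA CAT CCA CAG CAT AAC TTC AAT ACT GAG ACA TAT — no ATG→stop ORF.
Frame -2: GCC ACC GTA AAA TCG TAT CGT GGT CAA CAA CCC AAC ATC CAC AGC ATA ACT TCA ATA CTG AGA CAT ATT — no ATG→stop ORF.
Frame -3: CCA CCG TAA AAT CGT ATC GTG GTC AAC AAC CCA ACA TCC ACA GCA TAA CTT CAA TAC TGA GAC ATA — no ATG→stop ORF.
Frame +2 has an ORF of 24 nucleotides (positions 23–46) ≥ 21, so yes.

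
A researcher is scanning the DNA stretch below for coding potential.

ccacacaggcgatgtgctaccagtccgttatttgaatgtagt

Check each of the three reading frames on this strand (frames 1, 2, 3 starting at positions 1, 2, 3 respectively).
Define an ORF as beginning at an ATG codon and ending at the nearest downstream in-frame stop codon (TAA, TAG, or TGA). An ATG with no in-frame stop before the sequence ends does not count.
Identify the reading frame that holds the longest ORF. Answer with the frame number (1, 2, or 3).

Frame 1: CCA CAC AGG CGA TGT GCT ACC AGT CCG TTA TTT GAA TGT AGT — no ATG→stop ORF.
Frame 2: CAC ACA GGC GAT GTG CTA CCA GTC CGT TAT TTG AAT GTA — no ATG→stop ORF.
Frame 3: ACA CAG GCG ATG TGC TAC CAG TCC GTT ATT TGA ATG TAG — ATG at 12, stop TGA at 33 → 24 nt; ATG at 36, stop TAG at 39 → 6 nt.
Longest ORF is 24 nt in frame 3 (positions 12–35).

3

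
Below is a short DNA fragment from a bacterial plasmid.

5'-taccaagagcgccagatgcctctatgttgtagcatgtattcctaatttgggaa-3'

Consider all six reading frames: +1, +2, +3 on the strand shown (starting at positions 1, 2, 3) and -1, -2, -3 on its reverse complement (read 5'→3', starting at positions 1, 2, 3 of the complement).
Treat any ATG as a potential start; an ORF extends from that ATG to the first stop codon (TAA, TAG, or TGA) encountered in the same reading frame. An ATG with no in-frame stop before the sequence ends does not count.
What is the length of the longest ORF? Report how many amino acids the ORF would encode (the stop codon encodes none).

9

Reverse complement (5'→3'): TTCCCAAATTAGGAATACATGCTACAACATAGAGGCATCTGGCGCTCTTGGTA
Frame +1: TAC CAA GAG CGC CAG ATG CCT CTA TGT TGT AGC ATG TAT TCC TAA TTT GGG — ATG at 16, stop TAA at 43 → 30 nt; ATG at 34, stop TAA at 43 → 12 nt.
Frame +2: ACC AAG AGC GCC AGA TGC CTC TAT GTT GTA GCA TGT ATT CCT AAT TTG GGA — no ATG→stop ORF.
Frame +3: CCA AGA GCG CCA GAT GCC TCT ATG TTG TAG CAT GTA TTC CTA ATT TGG GAA — ATG at 24, stop TAG at 30 → 9 nt.
Frame -1: TTC CCA AAT TAG GAA TAC ATG CTA CAA CAT AGA GGC ATC TGG CGC TCT TGG — no ATG→stop ORF.
Frame -2: TCC CAA ATT AGG AAT ACA TGC TAC AAC ATA GAG GCA TCT GGC GCT CTT GGT — no ATG→stop ORF.
Frame -3: CCC AAA TTA GGA ATA CAT GCT ACA ACA TAG AGG CAT CTG GCG CTC TTG GTA — no ATG→stop ORF.
Longest: frame +1, positions 16–45, 30 nt = 10 codons = 9 aa. → 9 amino acids.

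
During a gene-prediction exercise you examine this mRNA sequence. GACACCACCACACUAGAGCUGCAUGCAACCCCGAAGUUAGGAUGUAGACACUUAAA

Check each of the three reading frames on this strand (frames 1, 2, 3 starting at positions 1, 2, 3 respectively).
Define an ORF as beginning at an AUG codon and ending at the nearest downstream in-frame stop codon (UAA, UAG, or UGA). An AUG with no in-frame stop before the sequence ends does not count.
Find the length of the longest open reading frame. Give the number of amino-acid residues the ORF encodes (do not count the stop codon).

Frame 1: GAC ACC ACC ACA CUA GAG CUG CAU GCA ACC CCG AAG UUA GGA UGU AGA CAC UUA — no AUG→stop ORF.
Frame 2: ACA CCA CCA CAC UAG AGC UGC AUG CAA CCC CGA AGU UAG GAU GUA GAC ACU UAA — AUG at 23, stop UAG at 38 → 18 nt.
Frame 3: CAC CAC CAC ACU AGA GCU GCA UGC AAC CCC GAA GUU AGG AUG UAG ACA CUU AAA — AUG at 42, stop UAG at 45 → 6 nt.
Longest: frame 2, positions 23–40, 18 nt = 6 codons = 5 aa. → 5 amino acids.

5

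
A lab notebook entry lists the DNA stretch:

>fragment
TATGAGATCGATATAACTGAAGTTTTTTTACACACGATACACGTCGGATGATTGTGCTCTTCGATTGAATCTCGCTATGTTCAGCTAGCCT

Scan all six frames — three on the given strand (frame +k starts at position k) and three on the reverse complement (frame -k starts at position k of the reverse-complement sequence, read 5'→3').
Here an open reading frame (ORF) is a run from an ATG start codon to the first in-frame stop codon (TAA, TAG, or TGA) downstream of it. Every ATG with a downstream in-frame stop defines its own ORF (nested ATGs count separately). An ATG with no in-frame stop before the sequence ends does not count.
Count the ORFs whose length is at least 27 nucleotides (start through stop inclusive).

0

Reverse complement (5'→3'): AGGCTAGCTGAACATAGCGAGATTCAATCGAAGAGCACAATCATCCGACGTGTATCGTGTGTAAAAAAACTTCAGTTATATCGATCTCATA
Frame +1: TAT GAG ATC GAT ATA ACT GAA GTT TTT TTA CAC ACG ATA CAC GTC GGA TGA TTG TGC TCT TCG ATT GAA TCT CGC TAT GTT CAG CTA GCC — no ATG→stop ORF.
Frame +2: ATG AGA TCG ATA TAA CTG AAG TTT TTT TAC ACA CGA TAC ACG TCG GAT GAT TGT GCT CTT CGA TTG AAT CTC GCT ATG TTC AGC TAG CCT — ATG at 2, stop TAA at 14 → 15 nt; ATG at 77, stop TAG at 86 → 12 nt.
Frame +3: TGA GAT CGA TAT AAC TGA AGT TTT TTT ACA CAC GAT ACA CGT CGG ATG ATT GTG CTC TTC GAT TGA ATC TCG CTA TGT TCA GCT AGC — ATG at 48, stop TGA at 66 → 21 nt.
Frame -1: AGG CTA GCT GAA CAT AGC GAG ATT CAA TCG AAG AGC ACA ATC ATC CGA CGT GTA TCG TGT GTA AAA AAA CTT CAG TTA TAT CGA TCT CAT — no ATG→stop ORF.
Frame -2: GGC TAG CTG AAC ATA GCG AGA TTC AAT CGA AGA GCA CAA TCA TCC GAC GTG TAT CGT GTG TAA AAA AAC TTC AGT TAT ATC GAT CTC ATA — no ATG→stop ORF.
Frame -3: GCT AGC TGA ACA TAG CGA GAT TCA ATC GAA GAG CAC AAT CAT CCG ACG TGT ATC GTG TGT AAA AAA ACT TCA GTT ATA TCG ATC TCA — no ATG→stop ORF.
No ORF reaches 27 nucleotides. Count = 0.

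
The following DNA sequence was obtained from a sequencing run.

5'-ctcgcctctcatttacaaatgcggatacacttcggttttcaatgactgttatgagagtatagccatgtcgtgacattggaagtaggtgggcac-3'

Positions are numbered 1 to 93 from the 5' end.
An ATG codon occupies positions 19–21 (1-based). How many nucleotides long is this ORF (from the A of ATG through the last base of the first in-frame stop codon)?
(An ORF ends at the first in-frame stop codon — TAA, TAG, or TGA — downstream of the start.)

Codons from position 19: ATG (19–21), CGG (22–24), ATA (25–27), CAC (28–30), TTC (31–33), GGT (34–36), TTT (37–39), CAA (40–42), TGA (43–45).
TGA is the first in-frame stop; ORF spans 19–45, 27 nucleotides.

27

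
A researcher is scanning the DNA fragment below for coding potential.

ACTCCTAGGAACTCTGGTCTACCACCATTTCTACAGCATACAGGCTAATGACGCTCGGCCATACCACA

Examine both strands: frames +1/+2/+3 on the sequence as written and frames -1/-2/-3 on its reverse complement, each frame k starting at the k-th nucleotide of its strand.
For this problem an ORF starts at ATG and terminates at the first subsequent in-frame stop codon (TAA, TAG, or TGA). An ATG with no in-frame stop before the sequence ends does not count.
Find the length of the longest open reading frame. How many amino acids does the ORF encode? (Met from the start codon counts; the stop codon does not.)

7

Reverse complement (5'→3'): TGTGGTATGGCCGAGCGTCATTAGCCTGTATGCTGTAGAAATGGTGGTAGACCAGAGTTCCTAGGAGT
Frame +1: ACT CCT AGG AAC TCT GGT CTA CCA CCA TTT CTA CAG CAT ACA GGC TAA TGA CGC TCG GCC ATA CCA — no ATG→stop ORF.
Frame +2: CTC CTA GGA ACT CTG GTC TAC CAC CAT TTC TAC AGC ATA CAG GCT AAT GAC GCT CGG CCA TAC CAC — no ATG→stop ORF.
Frame +3: TCC TAG GAA CTC TGG TCT ACC ACC ATT TCT ACA GCA TAC AGG CTA ATG ACG CTC GGC CAT ACC ACA — no ATG→stop ORF.
Frame -1: TGT GGT ATG GCC GAG CGT CAT TAG CCT GTA TGC TGT AGA AAT GGT GGT AGA CCA GAG TTC CTA GGA — ATG at 7, stop TAG at 22 → 18 nt.
Frame -2: GTG GTA TGG CCG AGC GTC ATT AGC CTG TAT GCT GTA GAA ATG GTG GTA GAC CAG AGT TCC TAG GAG — ATG at 41, stop TAG at 62 → 24 nt.
Frame -3: TGG TAT GGC CGA GCG TCA TTA GCC TGT ATG CTG TAG AAA TGG TGG TAG ACC AGA GTT CCT AGG AGT — ATG at 30, stop TAG at 36 → 9 nt.
Longest: frame -2, positions 41–64, 24 nt = 8 codons = 7 aa. → 7 amino acids.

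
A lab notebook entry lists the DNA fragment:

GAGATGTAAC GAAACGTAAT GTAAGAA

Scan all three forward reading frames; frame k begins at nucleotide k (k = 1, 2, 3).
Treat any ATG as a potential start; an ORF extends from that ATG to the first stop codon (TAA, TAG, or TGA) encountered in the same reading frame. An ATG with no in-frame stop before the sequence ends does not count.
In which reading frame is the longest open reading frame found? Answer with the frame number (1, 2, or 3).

1

Frame 1: GAG ATG TAA CGA AAC GTA ATG TAA GAA — ATG at 4, stop TAA at 7 → 6 nt; ATG at 19, stop TAA at 22 → 6 nt.
Frame 2: AGA TGT AAC GAA ACG TAA TGT AAG — no ATG→stop ORF.
Frame 3: GAT GTA ACG AAA CGT AAT GTA AGA — no ATG→stop ORF.
Longest ORF is 6 nt in frame 1 (positions 4–9).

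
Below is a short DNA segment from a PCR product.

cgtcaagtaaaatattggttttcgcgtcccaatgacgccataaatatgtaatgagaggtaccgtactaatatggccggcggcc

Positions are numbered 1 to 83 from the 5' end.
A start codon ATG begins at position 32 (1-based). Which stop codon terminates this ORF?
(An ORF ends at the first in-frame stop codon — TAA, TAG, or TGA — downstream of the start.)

Codons from position 32: ATG (32–34), ACG (35–37), CCA (38–40), TAA (41–43).
The first in-frame stop codon is TAA.

TAA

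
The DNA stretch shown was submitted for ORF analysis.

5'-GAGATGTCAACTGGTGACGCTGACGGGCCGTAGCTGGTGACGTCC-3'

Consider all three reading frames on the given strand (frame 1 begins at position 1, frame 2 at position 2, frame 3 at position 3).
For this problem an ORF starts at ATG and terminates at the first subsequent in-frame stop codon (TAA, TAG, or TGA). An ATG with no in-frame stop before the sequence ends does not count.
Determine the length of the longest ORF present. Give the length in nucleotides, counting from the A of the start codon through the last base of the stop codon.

30

Frame 1: GAG ATG TCA ACT GGT GAC GCT GAC GGG CCG TAG CTG GTG ACG TCC — ATG at 4, stop TAG at 31 → 30 nt.
Frame 2: AGA TGT CAA CTG GTG ACG CTG ACG GGC CGT AGC TGG TGA CGT — no ATG→stop ORF.
Frame 3: GAT GTC AAC TGG TGA CGC TGA CGG GCC GTA GCT GGT GAC GTC — no ATG→stop ORF.
Longest: frame 1, positions 4–33, 30 nt = 10 codons = 9 aa. → 30 nucleotides.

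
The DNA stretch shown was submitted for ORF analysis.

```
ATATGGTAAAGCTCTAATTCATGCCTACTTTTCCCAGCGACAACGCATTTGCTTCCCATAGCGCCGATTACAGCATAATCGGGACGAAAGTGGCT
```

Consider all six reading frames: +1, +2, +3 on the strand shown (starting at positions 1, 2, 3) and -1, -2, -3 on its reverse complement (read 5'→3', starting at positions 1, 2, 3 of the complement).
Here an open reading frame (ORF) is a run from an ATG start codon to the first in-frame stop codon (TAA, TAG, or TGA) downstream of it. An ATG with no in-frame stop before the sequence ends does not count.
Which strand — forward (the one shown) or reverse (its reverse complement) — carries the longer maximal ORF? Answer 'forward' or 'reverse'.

Reverse complement (5'→3'): AGCCACTTTCGTCCCGATTATGCTGTAATCGGCGCTATGGGAAGCAAATGCGTTGTCGCTGGGAAAAGTAGGCATGAATTAGAGCTTTACCATAT
Frame +1: ATA TGG TAA AGC TCT AAT TCA TGC CTA CTT TTC CCA GCG ACA ACG CAT TTG CTT CCC ATA GCG CCG ATT ACA GCA TAA TCG GGA CGA AAG TGG — no ATG→stop ORF.
Frame +2: TAT GGT AAA GCT CTA ATT CAT GCC TAC TTT TCC CAG CGA CAA CGC ATT TGC TTC CCA TAG CGC CGA TTA CAG CAT AAT CGG GAC GAA AGT GGC — no ATG→stop ORF.
Frame +3: ATG GTA AAG CTC TAA TTC ATG CCT ACT TTT CCC AGC GAC AAC GCA TTT GCT TCC CAT AGC GCC GAT TAC AGC ATA ATC GGG ACG AAA GTG GCT — ATG at 3, stop TAA at 15 → 15 nt.
Frame -1: AGC CAC TTT CGT CCC GAT TAT GCT GTA ATC GGC GCT ATG GGA AGC AAA TGC GTT GTC GCT GGG AAA AGT AGG CAT GAA TTA GAG CTT TAC CAT — no ATG→stop ORF.
Frame -2: GCC ACT TTC GTC CCG ATT ATG CTG TAA TCG GCG CTA TGG GAA GCA AAT GCG TTG TCG CTG GGA AAA GTA GGC ATG AAT TAG AGC TTT ACC ATA — ATG at 20, stop TAA at 26 → 9 nt; ATG at 74, stop TAG at 80 → 9 nt.
Frame -3: CCA CTT TCG TCC CGA TTA TGC TGT AAT CGG CGC TAT GGG AAG CAA ATG CGT TGT CGC TGG GAA AAG TAG GCA TGA ATT AGA GCT TTA CCA TAT — ATG at 48, stop TAG at 69 → 24 nt.
Forward-strand max 15 nt; reverse-strand max 24 nt. The reverse strand has the longer ORF.

reverse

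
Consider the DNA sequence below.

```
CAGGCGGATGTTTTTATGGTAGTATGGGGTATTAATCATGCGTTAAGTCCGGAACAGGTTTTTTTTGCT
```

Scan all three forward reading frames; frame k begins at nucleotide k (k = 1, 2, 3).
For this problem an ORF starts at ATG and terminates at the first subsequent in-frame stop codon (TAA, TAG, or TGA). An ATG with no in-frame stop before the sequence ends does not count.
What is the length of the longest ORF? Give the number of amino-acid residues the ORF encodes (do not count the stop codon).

Frame 1: CAG GCG GAT GTT TTT ATG GTA GTA TGG GGT ATT AAT CAT GCG TTA AGT CCG GAA CAG GTT TTT TTT GCT — no ATG→stop ORF.
Frame 2: AGG CGG ATG TTT TTA TGG TAG TAT GGG GTA TTA ATC ATG CGT TAA GTC CGG AAC AGG TTT TTT TTG — ATG at 8, stop TAG at 20 → 15 nt; ATG at 38, stop TAA at 44 → 9 nt.
Frame 3: GGC GGA TGT TTT TAT GGT AGT ATG GGG TAT TAA TCA TGC GTT AAG TCC GGA ACA GGT TTT TTT TGC — ATG at 24, stop TAA at 33 → 12 nt.
Longest: frame 2, positions 8–22, 15 nt = 5 codons = 4 aa. → 4 amino acids.

4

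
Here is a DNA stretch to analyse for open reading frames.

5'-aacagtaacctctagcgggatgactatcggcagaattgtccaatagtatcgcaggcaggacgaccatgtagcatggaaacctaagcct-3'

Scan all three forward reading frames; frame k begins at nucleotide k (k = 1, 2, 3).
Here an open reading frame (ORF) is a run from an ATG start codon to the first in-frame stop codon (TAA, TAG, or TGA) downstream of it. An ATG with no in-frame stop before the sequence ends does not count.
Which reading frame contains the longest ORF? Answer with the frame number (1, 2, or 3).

2

Frame 1: AAC AGT AAC CTC TAG CGG GAT GAC TAT CGG CAG AAT TGT CCA ATA GTA TCG CAG GCA GGA CGA CCA TGT AGC ATG GAA ACC TAA GCC — ATG at 73, stop TAA at 82 → 12 nt.
Frame 2: ACA GTA ACC TCT AGC GGG ATG ACT ATC GGC AGA ATT GTC CAA TAG TAT CGC AGG CAG GAC GAC CAT GTA GCA TGG AAA CCT AAG CCT — ATG at 20, stop TAG at 44 → 27 nt.
Frame 3: CAG TAA CCT CTA GCG GGA TGA CTA TCG GCA GAA TTG TCC AAT AGT ATC GCA GGC AGG ACG ACC ATG TAG CAT GGA AAC CTA AGC — ATG at 66, stop TAG at 69 → 6 nt.
Longest ORF is 27 nt in frame 2 (positions 20–46).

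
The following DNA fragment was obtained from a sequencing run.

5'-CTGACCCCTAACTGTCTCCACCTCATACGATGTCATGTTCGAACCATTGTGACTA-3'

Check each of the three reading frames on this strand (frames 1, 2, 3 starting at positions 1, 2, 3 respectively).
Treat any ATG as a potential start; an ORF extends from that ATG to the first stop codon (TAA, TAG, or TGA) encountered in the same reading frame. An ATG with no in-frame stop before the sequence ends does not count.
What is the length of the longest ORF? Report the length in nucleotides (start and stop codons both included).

18

Frame 1: CTG ACC CCT AAC TGT CTC CAC CTC ATA CGA TGT CAT GTT CGA ACC ATT GTG ACT — no ATG→stop ORF.
Frame 2: TGA CCC CTA ACT GTC TCC ACC TCA TAC GAT GTC ATG TTC GAA CCA TTG TGA CTA — ATG at 35, stop TGA at 50 → 18 nt.
Frame 3: GAC CCC TAA CTG TCT CCA CCT CAT ACG ATG TCA TGT TCG AAC CAT TGT GAC — no ATG→stop ORF.
Longest: frame 2, positions 35–52, 18 nt = 6 codons = 5 aa. → 18 nucleotides.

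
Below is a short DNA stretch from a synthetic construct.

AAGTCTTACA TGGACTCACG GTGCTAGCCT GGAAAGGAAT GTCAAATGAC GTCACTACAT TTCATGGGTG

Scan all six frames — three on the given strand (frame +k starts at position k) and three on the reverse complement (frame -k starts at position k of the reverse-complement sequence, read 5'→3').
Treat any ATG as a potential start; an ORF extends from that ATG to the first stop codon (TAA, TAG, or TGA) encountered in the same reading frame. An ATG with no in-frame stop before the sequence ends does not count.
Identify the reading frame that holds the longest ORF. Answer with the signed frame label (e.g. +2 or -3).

Reverse complement (5'→3'): CACCCATGAAATGTAGTGACGTCATTTGACATTCCTTTCCAGGCTAGCACCGTGAGTCCATGTAAGACTT
Frame +1: AAG TCT TAC ATG GAC TCA CGG TGC TAG CCT GGA AAG GAA TGT CAA ATG ACG TCA CTA CAT TTC ATG GGT — ATG at 10, stop TAG at 25 → 18 nt.
Frame +2: AGT CTT ACA TGG ACT CAC GGT GCT AGC CTG GAA AGG AAT GTC AAA TGA CGT CAC TAC ATT TCA TGG GTG — no ATG→stop ORF.
Frame +3: GTC TTA CAT GGA CTC ACG GTG CTA GCC TGG AAA GGA ATG TCA AAT GAC GTC ACT ACA TTT CAT GGG — no ATG→stop ORF.
Frame -1: CAC CCA TGA AAT GTA GTG ACG TCA TTT GAC ATT CCT TTC CAG GCT AGC ACC GTG AGT CCA TGT AAG ACT — no ATG→stop ORF.
Frame -2: ACC CAT GAA ATG TAG TGA CGT CAT TTG ACA TTC CTT TCC AGG CTA GCA CCG TGA GTC CAT GTA AGA CTT — ATG at 11, stop TAG at 14 → 6 nt.
Frame -3: CCC ATG AAA TGT AGT GAC GTC ATT TGA CAT TCC TTT CCA GGC TAG CAC CGT GAG TCC ATG TAA GAC — ATG at 6, stop TGA at 27 → 24 nt; ATG at 60, stop TAA at 63 → 6 nt.
Longest ORF is 24 nt in frame -3 (positions 6–29).

-3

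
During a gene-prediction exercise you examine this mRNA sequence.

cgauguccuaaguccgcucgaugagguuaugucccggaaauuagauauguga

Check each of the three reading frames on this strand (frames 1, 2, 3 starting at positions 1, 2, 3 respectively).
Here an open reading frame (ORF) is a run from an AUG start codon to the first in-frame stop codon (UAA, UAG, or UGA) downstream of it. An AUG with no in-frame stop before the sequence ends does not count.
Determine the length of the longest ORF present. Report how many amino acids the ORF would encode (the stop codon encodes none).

Frame 1: CGA UGU CCU AAG UCC GCU CGA UGA GGU UAU GUC CCG GAA AUU AGA UAU GUG — no AUG→stop ORF.
Frame 2: GAU GUC CUA AGU CCG CUC GAU GAG GUU AUG UCC CGG AAA UUA GAU AUG UGA — AUG at 29, stop UGA at 50 → 24 nt; AUG at 47, stop UGA at 50 → 6 nt.
Frame 3: AUG UCC UAA GUC CGC UCG AUG AGG UUA UGU CCC GGA AAU UAG AUA UGU — AUG at 3, stop UAA at 9 → 9 nt; AUG at 21, stop UAG at 42 → 24 nt.
Longest: frame 2, positions 29–52, 24 nt = 8 codons = 7 aa. → 7 amino acids.

7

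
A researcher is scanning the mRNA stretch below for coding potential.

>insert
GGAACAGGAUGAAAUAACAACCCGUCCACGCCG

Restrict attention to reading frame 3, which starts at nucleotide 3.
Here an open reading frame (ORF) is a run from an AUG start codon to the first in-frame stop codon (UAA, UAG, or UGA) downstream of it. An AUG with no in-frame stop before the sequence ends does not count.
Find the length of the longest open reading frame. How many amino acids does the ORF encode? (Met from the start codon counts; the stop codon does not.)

2

Frame 3: AAC AGG AUG AAA UAA CAA CCC GUC CAC GCC — AUG at 9, stop UAA at 15 → 9 nt.
Longest: frame 3, positions 9–17, 9 nt = 3 codons = 2 aa. → 2 amino acids.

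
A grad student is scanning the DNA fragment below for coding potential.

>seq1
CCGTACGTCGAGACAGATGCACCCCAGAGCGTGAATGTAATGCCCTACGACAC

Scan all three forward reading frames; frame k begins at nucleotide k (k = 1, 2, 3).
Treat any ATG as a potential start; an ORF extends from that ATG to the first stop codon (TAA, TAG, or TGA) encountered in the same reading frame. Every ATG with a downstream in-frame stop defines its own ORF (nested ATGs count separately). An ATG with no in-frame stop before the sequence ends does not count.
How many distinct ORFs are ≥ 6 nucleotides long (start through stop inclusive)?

2

Frame 1: CCG TAC GTC GAG ACA GAT GCA CCC CAG AGC GTG AAT GTA ATG CCC TAC GAC — no ATG→stop ORF.
Frame 2: CGT ACG TCG AGA CAG ATG CAC CCC AGA GCG TGA ATG TAA TGC CCT ACG ACA — ATG at 17, stop TGA at 32 → 18 nt; ATG at 35, stop TAA at 38 → 6 nt.
Frame 3: GTA CGT CGA GAC AGA TGC ACC CCA GAG CGT GAA TGT AAT GCC CTA CGA CAC — no ATG→stop ORF.
ORFs ≥ 6 nucleotides: frame 2 17–34 (18 nucleotides), frame 2 35–40 (6 nucleotides). Count = 2.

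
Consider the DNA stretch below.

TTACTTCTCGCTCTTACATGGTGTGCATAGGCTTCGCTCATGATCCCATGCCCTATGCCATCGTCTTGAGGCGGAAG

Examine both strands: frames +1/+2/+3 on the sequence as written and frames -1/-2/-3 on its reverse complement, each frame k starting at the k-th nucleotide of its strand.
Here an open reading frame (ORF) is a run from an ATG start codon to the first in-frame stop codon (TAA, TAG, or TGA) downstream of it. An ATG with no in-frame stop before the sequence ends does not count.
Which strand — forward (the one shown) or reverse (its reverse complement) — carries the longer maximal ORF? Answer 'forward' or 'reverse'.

forward

Reverse complement (5'→3'): CTTCCGCCTCAAGACGATGGCATAGGGCATGGGATCATGAGCGAAGCCTATGCACACCATGTAAGAGCGAGAAGTAA
Frame +1: TTA CTT CTC GCT CTT ACA TGG TGT GCA TAG GCT TCG CTC ATG ATC CCA TGC CCT ATG CCA TCG TCT TGA GGC GGA — ATG at 40, stop TGA at 67 → 30 nt; ATG at 55, stop TGA at 67 → 15 nt.
Frame +2: TAC TTC TCG CTC TTA CAT GGT GTG CAT AGG CTT CGC TCA TGA TCC CAT GCC CTA TGC CAT CGT CTT GAG GCG GAA — no ATG→stop ORF.
Frame +3: ACT TCT CGC TCT TAC ATG GTG TGC ATA GGC TTC GCT CAT GAT CCC ATG CCC TAT GCC ATC GTC TTG AGG CGG AAG — no ATG→stop ORF.
Frame -1: CTT CCG CCT CAA GAC GAT GGC ATA GGG CAT GGG ATC ATG AGC GAA GCC TAT GCA CAC CAT GTA AGA GCG AGA AGT — no ATG→stop ORF.
Frame -2: TTC CGC CTC AAG ACG ATG GCA TAG GGC ATG GGA TCA TGA GCG AAG CCT ATG CAC ACC ATG TAA GAG CGA GAA GTA — ATG at 17, stop TAG at 23 → 9 nt; ATG at 29, stop TGA at 38 → 12 nt; ATG at 50, stop TAA at 62 → 15 nt; ATG at 59, stop TAA at 62 → 6 nt.
Frame -3: TCC GCC TCA AGA CGA TGG CAT AGG GCA TGG GAT CAT GAG CGA AGC CTA TGC ACA CCA TGT AAG AGC GAG AAG TAA — no ATG→stop ORF.
Forward-strand max 30 nt; reverse-strand max 15 nt. The forward strand has the longer ORF.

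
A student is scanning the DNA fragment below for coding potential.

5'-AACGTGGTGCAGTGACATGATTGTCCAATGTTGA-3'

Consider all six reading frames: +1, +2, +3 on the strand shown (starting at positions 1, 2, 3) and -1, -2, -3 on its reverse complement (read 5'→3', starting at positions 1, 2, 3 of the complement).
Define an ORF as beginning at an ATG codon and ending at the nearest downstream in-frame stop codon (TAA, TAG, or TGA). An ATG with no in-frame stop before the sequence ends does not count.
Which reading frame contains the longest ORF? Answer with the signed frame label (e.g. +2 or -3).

Reverse complement (5'→3'): TCAACATTGGACAATCATGTCACTGCACCACGTT
Frame +1: AAC GTG GTG CAG TGA CAT GAT TGT CCA ATG TTG — no ATG→stop ORF.
Frame +2: ACG TGG TGC AGT GAC ATG ATT GTC CAA TGT TGA — ATG at 17, stop TGA at 32 → 18 nt.
Frame +3: CGT GGT GCA GTG ACA TGA TTG TCC AAT GTT — no ATG→stop ORF.
Frame -1: TCA ACA TTG GAC AAT CAT GTC ACT GCA CCA CGT — no ATG→stop ORF.
Frame -2: CAA CAT TGG ACA ATC ATG TCA CTG CAC CAC GTT — no ATG→stop ORF.
Frame -3: AAC ATT GGA CAA TCA TGT CAC TGC ACC ACG — no ATG→stop ORF.
Longest ORF is 18 nt in frame +2 (positions 17–34).

+2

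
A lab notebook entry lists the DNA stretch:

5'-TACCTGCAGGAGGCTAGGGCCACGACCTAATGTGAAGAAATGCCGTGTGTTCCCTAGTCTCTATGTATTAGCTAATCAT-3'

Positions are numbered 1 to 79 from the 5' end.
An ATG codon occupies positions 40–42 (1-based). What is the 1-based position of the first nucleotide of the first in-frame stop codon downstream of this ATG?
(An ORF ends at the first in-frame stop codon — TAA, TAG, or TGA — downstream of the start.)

Codons from position 40: ATG (40–42), CCG (43–45), TGT (46–48), GTT (49–51), CCC (52–54), TAG (55–57).
TAG is a stop codon; it begins at position 55.

55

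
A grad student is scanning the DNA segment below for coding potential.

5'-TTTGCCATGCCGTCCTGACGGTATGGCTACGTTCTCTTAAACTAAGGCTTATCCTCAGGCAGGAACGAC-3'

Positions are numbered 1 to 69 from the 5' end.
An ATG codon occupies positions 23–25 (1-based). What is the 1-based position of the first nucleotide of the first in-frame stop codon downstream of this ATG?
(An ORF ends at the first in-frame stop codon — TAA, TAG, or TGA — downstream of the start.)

Codons from position 23: ATG (23–25), GCT (26–28), ACG (29–31), TTC (32–34), TCT (35–37), TAA (38–40).
TAA is a stop codon; it begins at position 38.

38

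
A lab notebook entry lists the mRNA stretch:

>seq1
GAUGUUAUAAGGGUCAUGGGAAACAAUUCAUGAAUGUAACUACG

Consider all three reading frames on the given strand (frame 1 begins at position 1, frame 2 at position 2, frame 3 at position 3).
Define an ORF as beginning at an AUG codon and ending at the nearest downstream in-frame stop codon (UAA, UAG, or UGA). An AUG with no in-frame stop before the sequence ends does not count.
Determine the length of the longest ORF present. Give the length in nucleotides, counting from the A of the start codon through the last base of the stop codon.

18

Frame 1: GAU GUU AUA AGG GUC AUG GGA AAC AAU UCA UGA AUG UAA CUA — AUG at 16, stop UGA at 31 → 18 nt; AUG at 34, stop UAA at 37 → 6 nt.
Frame 2: AUG UUA UAA GGG UCA UGG GAA ACA AUU CAU GAA UGU AAC UAC — AUG at 2, stop UAA at 8 → 9 nt.
Frame 3: UGU UAU AAG GGU CAU GGG AAA CAA UUC AUG AAU GUA ACU ACG — no AUG→stop ORF.
Longest: frame 1, positions 16–33, 18 nt = 6 codons = 5 aa. → 18 nucleotides.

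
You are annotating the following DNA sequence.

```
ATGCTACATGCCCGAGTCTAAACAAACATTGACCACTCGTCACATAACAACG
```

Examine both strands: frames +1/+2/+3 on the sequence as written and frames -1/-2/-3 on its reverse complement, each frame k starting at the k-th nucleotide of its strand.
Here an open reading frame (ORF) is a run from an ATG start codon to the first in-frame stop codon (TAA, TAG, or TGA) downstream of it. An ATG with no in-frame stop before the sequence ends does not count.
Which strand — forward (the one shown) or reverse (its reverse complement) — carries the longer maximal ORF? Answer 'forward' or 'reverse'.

Reverse complement (5'→3'): CGTTGTTATGTGACGAGTGGTCAATGTTTGTTTAGACTCGGGCATGTAGCAT
Frame +1: ATG CTA CAT GCC CGA GTC TAA ACA AAC ATT GAC CAC TCG TCA CAT AAC AAC — ATG at 1, stop TAA at 19 → 21 nt.
Frame +2: TGC TAC ATG CCC GAG TCT AAA CAA ACA TTG ACC ACT CGT CAC ATA ACA ACG — no ATG→stop ORF.
Frame +3: GCT ACA TGC CCG AGT CTA AAC AAA CAT TGA CCA CTC GTC ACA TAA CAA — no ATG→stop ORF.
Frame -1: CGT TGT TAT GTG ACG AGT GGT CAA TGT TTG TTT AGA CTC GGG CAT GTA GCA — no ATG→stop ORF.
Frame -2: GTT GTT ATG TGA CGA GTG GTC AAT GTT TGT TTA GAC TCG GGC ATG TAG CAT — ATG at 8, stop TGA at 11 → 6 nt; ATG at 44, stop TAG at 47 → 6 nt.
Frame -3: TTG TTA TGT GAC GAG TGG TCA ATG TTT GTT TAG ACT CGG GCA TGT AGC — ATG at 24, stop TAG at 33 → 12 nt.
Forward-strand max 21 nt; reverse-strand max 12 nt. The forward strand has the longer ORF.

forward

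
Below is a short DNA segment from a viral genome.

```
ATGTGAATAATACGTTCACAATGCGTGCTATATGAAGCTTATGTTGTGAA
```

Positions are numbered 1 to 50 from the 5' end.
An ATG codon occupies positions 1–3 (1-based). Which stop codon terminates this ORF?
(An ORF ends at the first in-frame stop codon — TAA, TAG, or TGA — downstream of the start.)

TGA

Codons from position 1: ATG (1–3), TGA (4–6).
The first in-frame stop codon is TGA.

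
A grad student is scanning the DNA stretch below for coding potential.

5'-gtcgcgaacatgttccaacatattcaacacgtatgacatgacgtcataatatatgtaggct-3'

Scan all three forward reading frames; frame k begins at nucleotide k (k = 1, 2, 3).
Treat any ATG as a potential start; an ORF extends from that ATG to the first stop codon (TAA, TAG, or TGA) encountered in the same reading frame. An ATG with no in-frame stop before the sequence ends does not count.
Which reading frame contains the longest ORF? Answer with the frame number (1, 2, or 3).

1

Frame 1: GTC GCG AAC ATG TTC CAA CAT ATT CAA CAC GTA TGA CAT GAC GTC ATA ATA TAT GTA GGC — ATG at 10, stop TGA at 34 → 27 nt.
Frame 2: TCG CGA ACA TGT TCC AAC ATA TTC AAC ACG TAT GAC ATG ACG TCA TAA TAT ATG TAG GCT — ATG at 38, stop TAA at 47 → 12 nt; ATG at 53, stop TAG at 56 → 6 nt.
Frame 3: CGC GAA CAT GTT CCA ACA TAT TCA ACA CGT ATG ACA TGA CGT CAT AAT ATA TGT AGG — ATG at 33, stop TGA at 39 → 9 nt.
Longest ORF is 27 nt in frame 1 (positions 10–36).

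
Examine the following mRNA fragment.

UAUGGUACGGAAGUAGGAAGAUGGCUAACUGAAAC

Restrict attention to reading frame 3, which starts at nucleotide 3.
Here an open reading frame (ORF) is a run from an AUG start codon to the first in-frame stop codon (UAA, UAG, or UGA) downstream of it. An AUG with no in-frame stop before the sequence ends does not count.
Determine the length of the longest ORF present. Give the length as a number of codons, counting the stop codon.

4

Frame 3: UGG UAC GGA AGU AGG AAG AUG GCU AAC UGA AAC — AUG at 21, stop UGA at 30 → 12 nt.
Longest: frame 3, positions 21–32, 12 nt = 4 codons = 3 aa. → 4 codons.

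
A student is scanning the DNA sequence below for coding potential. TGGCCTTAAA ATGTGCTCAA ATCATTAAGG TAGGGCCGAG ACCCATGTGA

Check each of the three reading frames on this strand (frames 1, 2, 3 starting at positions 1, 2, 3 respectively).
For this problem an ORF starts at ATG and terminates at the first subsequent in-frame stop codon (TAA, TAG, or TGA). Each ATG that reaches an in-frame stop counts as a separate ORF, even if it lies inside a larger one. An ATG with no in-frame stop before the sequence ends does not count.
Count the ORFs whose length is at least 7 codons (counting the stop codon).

Frame 1: TGG CCT TAA AAT GTG CTC AAA TCA TTA AGG TAG GGC CGA GAC CCA TGT — no ATG→stop ORF.
Frame 2: GGC CTT AAA ATG TGC TCA AAT CAT TAA GGT AGG GCC GAG ACC CAT GTG — ATG at 11, stop TAA at 26 → 18 nt.
Frame 3: GCC TTA AAA TGT GCT CAA ATC ATT AAG GTA GGG CCG AGA CCC ATG TGA — ATG at 45, stop TGA at 48 → 6 nt.
No ORF reaches 7 codons. Count = 0.

0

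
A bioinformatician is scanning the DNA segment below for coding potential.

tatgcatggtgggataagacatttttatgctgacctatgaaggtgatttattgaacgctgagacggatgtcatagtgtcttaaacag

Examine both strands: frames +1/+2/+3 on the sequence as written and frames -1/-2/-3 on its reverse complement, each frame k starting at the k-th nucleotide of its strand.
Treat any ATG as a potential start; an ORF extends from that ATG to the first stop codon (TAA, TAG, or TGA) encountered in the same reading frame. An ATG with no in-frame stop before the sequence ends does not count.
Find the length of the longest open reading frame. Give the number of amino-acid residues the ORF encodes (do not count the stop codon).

Reverse complement (5'→3'): CTGTTTAAGACACTATGACATCCGTCTCAGCGTTCAATAAATCACCTTCATAGGTCAGCATAAAAATGTCTTATCCCACCATGCATA
Frame +1: TAT GCA TGG TGG GAT AAG ACA TTT TTA TGC TGA CCT ATG AAG GTG ATT TAT TGA ACG CTG AGA CGG ATG TCA TAG TGT CTT AAA CAG — ATG at 37, stop TGA at 52 → 18 nt; ATG at 67, stop TAG at 73 → 9 nt.
Frame +2: ATG CAT GGT GGG ATA AGA CAT TTT TAT GCT GAC CTA TGA AGG TGA TTT ATT GAA CGC TGA GAC GGA TGT CAT AGT GTC TTA AAC — ATG at 2, stop TGA at 38 → 39 nt.
Frame +3: TGC ATG GTG GGA TAA GAC ATT TTT ATG CTG ACC TAT GAA GGT GAT TTA TTG AAC GCT GAG ACG GAT GTC ATA GTG TCT TAA ACA — ATG at 6, stop TAA at 15 → 12 nt; ATG at 27, stop TAA at 81 → 57 nt.
Frame -1: CTG TTT AAG ACA CTA TGA CAT CCG TCT CAG CGT TCA ATA AAT CAC CTT CAT AGG TCA GCA TAA AAA TGT CTT ATC CCA CCA TGC ATA — no ATG→stop ORF.
Frame -2: TGT TTA AGA CAC TAT GAC ATC CGT CTC AGC GTT CAA TAA ATC ACC TTC ATA GGT CAG CAT AAA AAT GTC TTA TCC CAC CAT GCA — no ATG→stop ORF.
Frame -3: GTT TAA GAC ACT ATG ACA TCC GTC TCA GCG TTC AAT AAA TCA CCT TCA TAG GTC AGC ATA AAA ATG TCT TAT CCC ACC ATG CAT — ATG at 15, stop TAG at 51 → 39 nt.
Longest: frame +3, positions 27–83, 57 nt = 19 codons = 18 aa. → 18 amino acids.

18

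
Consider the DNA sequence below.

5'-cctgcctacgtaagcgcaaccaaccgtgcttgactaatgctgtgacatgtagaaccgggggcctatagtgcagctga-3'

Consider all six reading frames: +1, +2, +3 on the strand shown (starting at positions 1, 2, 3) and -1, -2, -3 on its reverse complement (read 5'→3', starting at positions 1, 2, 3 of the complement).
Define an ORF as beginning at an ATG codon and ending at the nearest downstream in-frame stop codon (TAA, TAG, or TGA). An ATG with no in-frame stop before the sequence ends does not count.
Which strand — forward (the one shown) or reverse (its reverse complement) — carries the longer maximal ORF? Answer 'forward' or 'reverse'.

reverse

Reverse complement (5'→3'): TCAGCTGCACTATAGGCCCCCGGTTCTACATGTCACAGCATTAGTCAAGCACGGTTGGTTGCGCTTACGTAGGCAGG
Frame +1: CCT GCC TAC GTA AGC GCA ACC AAC CGT GCT TGA CTA ATG CTG TGA CAT GTA GAA CCG GGG GCC TAT AGT GCA GCT — ATG at 37, stop TGA at 43 → 9 nt.
Frame +2: CTG CCT ACG TAA GCG CAA CCA ACC GTG CTT GAC TAA TGC TGT GAC ATG TAG AAC CGG GGG CCT ATA GTG CAG CTG — ATG at 47, stop TAG at 50 → 6 nt.
Frame +3: TGC CTA CGT AAG CGC AAC CAA CCG TGC TTG ACT AAT GCT GTG ACA TGT AGA ACC GGG GGC CTA TAG TGC AGC TGA — no ATG→stop ORF.
Frame -1: TCA GCT GCA CTA TAG GCC CCC GGT TCT ACA TGT CAC AGC ATT AGT CAA GCA CGG TTG GTT GCG CTT ACG TAG GCA — no ATG→stop ORF.
Frame -2: CAG CTG CAC TAT AGG CCC CCG GTT CTA CAT GTC ACA GCA TTA GTC AAG CAC GGT TGG TTG CGC TTA CGT AGG CAG — no ATG→stop ORF.
Frame -3: AGC TGC ACT ATA GGC CCC CGG TTC TAC ATG TCA CAG CAT TAG TCA AGC ACG GTT GGT TGC GCT TAC GTA GGC AGG — ATG at 30, stop TAG at 42 → 15 nt.
Forward-strand max 9 nt; reverse-strand max 15 nt. The reverse strand has the longer ORF.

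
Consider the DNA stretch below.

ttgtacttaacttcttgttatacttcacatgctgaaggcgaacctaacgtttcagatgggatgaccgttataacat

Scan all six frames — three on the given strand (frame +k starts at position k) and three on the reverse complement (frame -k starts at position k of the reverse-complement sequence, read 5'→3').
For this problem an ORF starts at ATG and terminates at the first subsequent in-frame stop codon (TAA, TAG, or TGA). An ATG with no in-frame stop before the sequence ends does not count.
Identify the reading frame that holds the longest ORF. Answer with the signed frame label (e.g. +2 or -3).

+2

Reverse complement (5'→3'): ATGTTATAACGGTCATCCCATCTGAAACGTTAGGTTCGCCTTCAGCATGTGAAGTATAACAAGAAGTTAAGTACAA
Frame +1: TTG TAC TTA ACT TCT TGT TAT ACT TCA CAT GCT GAA GGC GAA CCT AAC GTT TCA GAT GGG ATG ACC GTT ATA ACA — no ATG→stop ORF.
Frame +2: TGT ACT TAA CTT CTT GTT ATA CTT CAC ATG CTG AAG GCG AAC CTA ACG TTT CAG ATG GGA TGA CCG TTA TAA CAT — ATG at 29, stop TGA at 62 → 36 nt; ATG at 56, stop TGA at 62 → 9 nt.
Frame +3: GTA CTT AAC TTC TTG TTA TAC TTC ACA TGC TGA AGG CGA ACC TAA CGT TTC AGA TGG GAT GAC CGT TAT AAC — no ATG→stop ORF.
Frame -1: ATG TTA TAA CGG TCA TCC CAT CTG AAA CGT TAG GTT CGC CTT CAG CAT GTG AAG TAT AAC AAG AAG TTA AGT ACA — ATG at 1, stop TAA at 7 → 9 nt.
Frame -2: TGT TAT AAC GGT CAT CCC ATC TGA AAC GTT AGG TTC GCC TTC AGC ATG TGA AGT ATA ACA AGA AGT TAA GTA CAA — ATG at 47, stop TGA at 50 → 6 nt.
Frame -3: GTT ATA ACG GTC ATC CCA TCT GAA ACG TTA GGT TCG CCT TCA GCA TGT GAA GTA TAA CAA GAA GTT AAG TAC — no ATG→stop ORF.
Longest ORF is 36 nt in frame +2 (positions 29–64).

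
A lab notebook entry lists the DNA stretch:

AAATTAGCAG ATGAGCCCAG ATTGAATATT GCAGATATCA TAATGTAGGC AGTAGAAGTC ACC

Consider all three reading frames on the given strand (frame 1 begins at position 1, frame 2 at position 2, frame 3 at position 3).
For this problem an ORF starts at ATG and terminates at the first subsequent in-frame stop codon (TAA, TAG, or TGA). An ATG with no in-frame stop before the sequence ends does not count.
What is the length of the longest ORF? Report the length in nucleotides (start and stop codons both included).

15

Frame 1: AAA TTA GCA GAT GAG CCC AGA TTG AAT ATT GCA GAT ATC ATA ATG TAG GCA GTA GAA GTC ACC — ATG at 43, stop TAG at 46 → 6 nt.
Frame 2: AAT TAG CAG ATG AGC CCA GAT TGA ATA TTG CAG ATA TCA TAA TGT AGG CAG TAG AAG TCA — ATG at 11, stop TGA at 23 → 15 nt.
Frame 3: ATT AGC AGA TGA GCC CAG ATT GAA TAT TGC AGA TAT CAT AAT GTA GGC AGT AGA AGT CAC — no ATG→stop ORF.
Longest: frame 2, positions 11–25, 15 nt = 5 codons = 4 aa. → 15 nucleotides.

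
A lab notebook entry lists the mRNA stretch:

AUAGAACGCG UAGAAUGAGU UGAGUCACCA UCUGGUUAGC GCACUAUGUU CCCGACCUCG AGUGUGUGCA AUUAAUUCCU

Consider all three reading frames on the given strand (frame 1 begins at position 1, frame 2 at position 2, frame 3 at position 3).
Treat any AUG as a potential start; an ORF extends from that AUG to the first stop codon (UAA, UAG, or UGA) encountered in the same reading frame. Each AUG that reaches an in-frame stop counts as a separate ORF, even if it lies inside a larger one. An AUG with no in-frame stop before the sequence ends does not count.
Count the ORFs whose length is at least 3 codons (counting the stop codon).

2

Frame 1: AUA GAA CGC GUA GAA UGA GUU GAG UCA CCA UCU GGU UAG CGC ACU AUG UUC CCG ACC UCG AGU GUG UGC AAU UAA UUC — AUG at 46, stop UAA at 73 → 30 nt.
Frame 2: UAG AAC GCG UAG AAU GAG UUG AGU CAC CAU CUG GUU AGC GCA CUA UGU UCC CGA CCU CGA GUG UGU GCA AUU AAU UCC — no AUG→stop ORF.
Frame 3: AGA ACG CGU AGA AUG AGU UGA GUC ACC AUC UGG UUA GCG CAC UAU GUU CCC GAC CUC GAG UGU GUG CAA UUA AUU CCU — AUG at 15, stop UGA at 21 → 9 nt.
ORFs ≥ 3 codons: frame 1 46–75 (10 codons), frame 3 15–23 (3 codons). Count = 2.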